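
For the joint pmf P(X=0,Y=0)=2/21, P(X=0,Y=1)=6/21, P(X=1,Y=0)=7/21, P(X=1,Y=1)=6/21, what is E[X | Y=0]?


P(Y=0) = 9/21
E[X|Y=0] = (0*2 + 1*7)/9 = 7/9

7/9


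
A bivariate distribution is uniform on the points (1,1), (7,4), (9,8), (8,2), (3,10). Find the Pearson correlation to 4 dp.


Cov(X,Y) = 1.4000, Var(X) = 9.4400, Var(Y) = 12.0000
rho = Cov/(sqrt(VarX)*sqrt(VarY)) = 0.1315

0.1315


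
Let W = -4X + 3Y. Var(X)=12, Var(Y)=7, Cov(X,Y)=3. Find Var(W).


Var(-4X + 3Y) = (-4)^2*Var(X) + 3^2*Var(Y) + 2*(-4)*3*Cov(X,Y)
= 16*12 + 9*7 - 24*3
= 192 + 63 - 72 = 183

183


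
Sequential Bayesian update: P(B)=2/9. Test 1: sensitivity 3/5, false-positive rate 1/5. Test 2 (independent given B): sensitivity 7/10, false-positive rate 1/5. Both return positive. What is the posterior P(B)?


After test 1: P(+) = 3/5*2/9 + 1/5*7/9 = 13/45
P(B|+) = (2/15)/(13/45) = 6/13
After test 2 (use post1 as new prior): P(+) = 7/10*6/13 + 1/5*7/13 = 28/65
P(B|+,+) = (21/65)/(28/65) = 3/4

3/4


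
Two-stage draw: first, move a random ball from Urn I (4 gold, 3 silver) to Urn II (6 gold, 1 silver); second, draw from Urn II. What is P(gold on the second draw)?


P(transfer gold) = 4/7; P(transfer silver) = 3/7
If gold transferred: Urn II has 7 gold of 8, so P(gold|gold moved) = 7/8
If silver transferred: Urn II has 6 gold of 8, so P(gold|silver moved) = 3/4
By total probability: P(gold) = 4/7*7/8 + 3/7*3/4 = 23/28

23/28


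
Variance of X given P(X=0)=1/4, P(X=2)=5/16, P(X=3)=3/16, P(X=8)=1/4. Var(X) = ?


E[X] = 51/16, E[X^2] = 303/16
Var(X) = E[X^2] - (E[X])^2 = 303/16 - (51/16)^2 = 2247/256

2247/256


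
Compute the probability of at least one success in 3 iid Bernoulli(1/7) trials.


P(at least one) = 1 - P(none)
P(none) = (1 - 1/7)^3 = (6/7)^3 = 216/343
P(at least one) = 1 - 216/343 = 127/343

127/343


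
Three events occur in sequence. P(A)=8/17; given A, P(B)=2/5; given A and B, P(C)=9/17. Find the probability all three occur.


P(A∩B∩C) = P(A) * P(B|A) * P(C|A∩B)
= 8/17 * 2/5 * 9/17
= 16/85 * 9/17 = 144/1445

144/1445


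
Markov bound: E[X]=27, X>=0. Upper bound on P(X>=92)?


Markov: P(X >= a) <= E[X]/a
P(X >= 92) <= 27/92

27/92


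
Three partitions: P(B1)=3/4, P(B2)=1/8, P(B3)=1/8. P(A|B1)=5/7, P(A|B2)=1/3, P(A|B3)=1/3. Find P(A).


P(A) = P(A|B1)P(B1) + P(A|B2)P(B2) + P(A|B3)P(B3)
= 5/7*3/4 + 1/3*1/8 + 1/3*1/8
= 15/28 + 1/24 + 1/24 = 13/21

13/21


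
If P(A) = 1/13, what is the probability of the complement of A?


P(A') = 1 - P(A) = 1 - 1/13 = 12/13

12/13


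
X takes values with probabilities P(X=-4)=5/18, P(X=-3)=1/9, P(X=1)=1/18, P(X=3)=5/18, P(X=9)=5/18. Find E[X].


E[X] = sum(x * P(x))
= -4*5/18 - 3*1/9 + 1*1/18 + 3*5/18 + 9*5/18
= 35/18

35/18


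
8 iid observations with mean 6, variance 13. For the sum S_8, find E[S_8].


E[S_n] = n*E[X_1] = 8*6 = 48

48


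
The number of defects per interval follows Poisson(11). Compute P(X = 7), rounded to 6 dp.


P(X=7) = e^(-11) * 11^7 / 7!
≈ 0.00001670170079 * 19487171 / 5040
≈ 0.064577

0.064577


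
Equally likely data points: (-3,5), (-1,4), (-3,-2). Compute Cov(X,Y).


E[X]=-7/3, E[Y]=7/3, E[XY]=-13/3
Cov(X,Y) = E[XY] - E[X]E[Y] = -13/3 + 7/3*7/3 = 10/9

10/9


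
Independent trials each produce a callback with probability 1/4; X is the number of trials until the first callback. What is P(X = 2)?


P(X=2) = (1-p)^1 * p = (3/4)^1 * 1/4
= 3/4 * 1/4 = 3/16

3/16


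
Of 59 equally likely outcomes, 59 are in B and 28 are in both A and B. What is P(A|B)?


P(A|B) = P(A∩B)/P(B) = (28/59)/(59/59) = 28/59

28/59


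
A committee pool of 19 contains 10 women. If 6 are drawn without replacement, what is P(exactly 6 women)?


P(X=6) = C(10,6)*C(9,0) / C(19,6)
= 210*1 / 27132
= 210/27132 = 5/646

5/646


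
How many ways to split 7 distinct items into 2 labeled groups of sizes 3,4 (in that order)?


7! = 5040
Denominator: 3!=6 * 4!=24
Coefficient = 5040 / 144 = 35

35


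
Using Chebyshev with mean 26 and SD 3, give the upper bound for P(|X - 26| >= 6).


k = 6/3 = 2
Chebyshev: P(|X-mu| >= k*sigma) <= 1/k^2 = 1/2^2 = 1/4

1/4


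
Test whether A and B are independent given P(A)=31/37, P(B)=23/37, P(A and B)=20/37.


P(A)*P(B) = 31/37*23/37 = 713/1369
P(A∩B) = 20/37 != 713/1369, so not independent

No, A and B are not independent


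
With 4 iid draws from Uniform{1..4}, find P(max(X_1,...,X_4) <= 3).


P(max <= 3) = P(all X_i <= 3) = (P(X_1 <= 3))^4
= (3/4)^4 = 81/256

81/256


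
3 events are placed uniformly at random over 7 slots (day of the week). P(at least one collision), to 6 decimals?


P(all different) = prod((7-i)/7 for i=0..2) = 0.612245
P(at least one match) = 1 - 0.612245 = 0.387755

0.387755


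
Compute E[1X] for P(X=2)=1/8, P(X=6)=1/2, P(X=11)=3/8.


E[1X] = sum(g(x)*P(x))
= 2*1/8 + 6*1/2 + 11*3/8
= 59/8

59/8


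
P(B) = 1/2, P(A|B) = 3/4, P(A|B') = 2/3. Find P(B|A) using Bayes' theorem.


P(A) = P(A|B)P(B) + P(A|B')P(B') = 3/4*1/2 + 2/3*1/2 = 17/24
P(B|A) = P(A|B)P(B)/P(A) = (3/8)/(17/24) = 9/17

9/17


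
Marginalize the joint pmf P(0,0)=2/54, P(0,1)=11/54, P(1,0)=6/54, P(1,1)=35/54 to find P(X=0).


P(X=0) = P(0,0)+P(0,1) = 2/54 + 11/54 = 13/54

13/54


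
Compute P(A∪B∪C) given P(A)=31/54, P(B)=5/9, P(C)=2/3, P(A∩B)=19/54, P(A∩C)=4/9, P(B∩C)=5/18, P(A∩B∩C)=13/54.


P(A∪B∪C) = P(A)+P(B)+P(C) - P(AB)-P(AC)-P(BC) + P(ABC)
= 31/54+5/9+2/3 - 19/54-4/9-5/18 + 13/54
= 26/27

26/27


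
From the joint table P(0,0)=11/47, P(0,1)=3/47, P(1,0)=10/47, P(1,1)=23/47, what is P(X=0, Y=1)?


Read from table: P(X=0, Y=1) = 3/47

3/47


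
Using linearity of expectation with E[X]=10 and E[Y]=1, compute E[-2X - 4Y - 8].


E[-2X - 4Y - 8] = -2*E[X] - 4*E[Y] - 8
= (-2)*(10) + (-4)*(1) + (-8)
= -20 - 4 - 8 = -32

-32


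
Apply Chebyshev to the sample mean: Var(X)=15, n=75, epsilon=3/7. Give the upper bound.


Var(Xbar) = Var(X)/n = 15/75
Chebyshev: P(|Xbar-mu| >= 3/7) <= Var(Xbar)/(3/7)^2 = (1/5)/(9/49) = 49/45
Bound exceeds 1, so trivial bound: 1

1


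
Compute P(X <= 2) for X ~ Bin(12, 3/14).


P(X<=2) = P(X=0) + P(X=1) + P(X=2)
= 3138428376721/56693912375296 + 2567805035499/14173478093824 + 7703415106497/28346956187648
= 28816478731711/56693912375296

28816478731711/56693912375296


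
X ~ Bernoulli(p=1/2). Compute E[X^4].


For Bernoulli: X in {0,1}
E[X^4] = 0^4*(1-1/2) + 1^4*1/2 = 1/2

1/2


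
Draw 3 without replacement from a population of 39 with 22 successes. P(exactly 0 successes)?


P(X=0) = C(22,0)*C(17,3) / C(39,3)
= 1*680 / 9139
= 680/9139

680/9139


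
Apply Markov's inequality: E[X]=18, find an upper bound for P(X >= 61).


Markov: P(X >= a) <= E[X]/a
P(X >= 61) <= 18/61

18/61


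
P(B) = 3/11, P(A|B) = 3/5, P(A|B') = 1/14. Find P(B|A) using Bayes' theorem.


P(A) = P(A|B)P(B) + P(A|B')P(B') = 3/5*3/11 + 1/14*8/11 = 83/385
P(B|A) = P(A|B)P(B)/P(A) = (9/55)/(83/385) = 63/83

63/83


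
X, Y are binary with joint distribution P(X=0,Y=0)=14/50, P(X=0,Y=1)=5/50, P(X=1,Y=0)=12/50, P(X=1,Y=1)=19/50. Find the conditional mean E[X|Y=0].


P(Y=0) = 26/50
E[X|Y=0] = (0*14 + 1*12)/26 = 12/26 = 6/13

6/13


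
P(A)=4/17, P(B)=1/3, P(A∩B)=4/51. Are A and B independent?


P(A)*P(B) = 4/17*1/3 = 4/51
P(A∩B) = 4/51, which equals P(A)P(B), so independent

Yes, A and B are independent


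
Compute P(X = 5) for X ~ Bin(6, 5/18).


P(X=5) = C(6,5) * p^5 * (1-p)^1
= 6 * 3125/1889568 * 13/18
= 40625/5668704

40625/5668704


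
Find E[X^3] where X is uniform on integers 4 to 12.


E[X^3] = (1/9) * sum(x^3 for x=4..12)
= 6048/9 = 672

672


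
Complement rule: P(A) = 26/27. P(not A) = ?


P(A') = 1 - P(A) = 1 - 26/27 = 1/27

1/27


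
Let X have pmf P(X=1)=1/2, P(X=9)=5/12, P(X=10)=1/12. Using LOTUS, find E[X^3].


E[X^3] = sum(g(x)*P(x))
= 1*1/2 + 729*5/12 + 1000*1/12
= 4651/12

4651/12


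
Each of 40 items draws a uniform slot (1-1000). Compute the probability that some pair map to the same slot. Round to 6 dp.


P(all different) = prod((1000-i)/1000 for i=0..39) = 0.453628
P(at least one match) = 1 - 0.453628 = 0.546372

0.546372


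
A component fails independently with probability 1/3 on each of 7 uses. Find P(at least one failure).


P(at least one) = 1 - P(none)
P(none) = (1 - 1/3)^7 = (2/3)^7 = 128/2187
P(at least one) = 1 - 128/2187 = 2059/2187

2059/2187


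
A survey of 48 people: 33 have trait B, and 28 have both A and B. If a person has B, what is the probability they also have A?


P(A|B) = P(A∩B)/P(B) = (28/48)/(33/48) = 28/33

28/33


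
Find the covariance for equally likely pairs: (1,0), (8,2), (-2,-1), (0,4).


E[X]=7/4, E[Y]=5/4, E[XY]=9/2
Cov(X,Y) = E[XY] - E[X]E[Y] = 9/2 - 7/4*5/4 = 37/16

37/16


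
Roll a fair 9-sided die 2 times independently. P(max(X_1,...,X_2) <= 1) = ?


P(max <= 1) = P(all X_i <= 1) = (P(X_1 <= 1))^2
= (1/9)^2 = 1/81

1/81


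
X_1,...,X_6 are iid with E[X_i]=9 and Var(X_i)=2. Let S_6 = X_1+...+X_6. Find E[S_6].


E[S_n] = n*E[X_1] = 6*9 = 54

54


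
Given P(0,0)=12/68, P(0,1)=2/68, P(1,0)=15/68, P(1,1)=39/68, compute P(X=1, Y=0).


Read from table: P(X=1, Y=0) = 15/68

15/68


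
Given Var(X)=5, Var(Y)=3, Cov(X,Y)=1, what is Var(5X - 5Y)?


Var(5X - 5Y) = 5^2*Var(X) + (-5)^2*Var(Y) + 2*5*(-5)*Cov(X,Y)
= 25*5 + 25*3 - 50*1
= 125 + 75 - 50 = 150

150


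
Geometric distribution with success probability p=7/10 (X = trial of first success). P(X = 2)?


P(X=2) = (1-p)^1 * p = (3/10)^1 * 7/10
= 3/10 * 7/10 = 21/100

21/100


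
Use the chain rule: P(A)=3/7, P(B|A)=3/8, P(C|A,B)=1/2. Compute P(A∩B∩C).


P(A∩B∩C) = P(A) * P(B|A) * P(C|A∩B)
= 3/7 * 3/8 * 1/2
= 9/56 * 1/2 = 9/112

9/112


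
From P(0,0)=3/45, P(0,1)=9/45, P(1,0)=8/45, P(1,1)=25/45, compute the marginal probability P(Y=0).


P(Y=0) = P(0,0)+P(1,0) = 3/45 + 8/45 = 11/45

11/45


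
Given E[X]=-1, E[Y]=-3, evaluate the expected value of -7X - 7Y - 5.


E[-7X - 7Y - 5] = -7*E[X] - 7*E[Y] - 5
= (-7)*(-1) + (-7)*(-3) + (-5)
= 7 + 21 - 5 = 23

23


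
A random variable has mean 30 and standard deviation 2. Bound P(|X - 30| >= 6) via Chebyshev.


k = 6/2 = 3
Chebyshev: P(|X-mu| >= k*sigma) <= 1/k^2 = 1/3^2 = 1/9

1/9


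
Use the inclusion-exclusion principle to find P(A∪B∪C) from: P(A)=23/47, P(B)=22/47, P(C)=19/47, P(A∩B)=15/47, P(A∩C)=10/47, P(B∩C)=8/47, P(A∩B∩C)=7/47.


P(A∪B∪C) = P(A)+P(B)+P(C) - P(AB)-P(AC)-P(BC) + P(ABC)
= 23/47+22/47+19/47 - 15/47-10/47-8/47 + 7/47
= 38/47

38/47


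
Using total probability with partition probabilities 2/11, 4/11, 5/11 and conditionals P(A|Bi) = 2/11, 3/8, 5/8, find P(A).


P(A) = P(A|B1)P(B1) + P(A|B2)P(B2) + P(A|B3)P(B3)
= 2/11*2/11 + 3/8*4/11 + 5/8*5/11
= 4/121 + 3/22 + 25/88 = 439/968

439/968


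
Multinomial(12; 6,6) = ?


12! = 479001600
Denominator: 6!=720 * 6!=720
Coefficient = 479001600 / 518400 = 924

924


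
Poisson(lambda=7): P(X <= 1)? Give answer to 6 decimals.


P(X<=1) = e^(-7)*7^0/0! + e^(-7)*7^1/1!
≈ 0.0009118820 + 0.0063831738
= 0.0072950558
≈ 0.007295

0.007295


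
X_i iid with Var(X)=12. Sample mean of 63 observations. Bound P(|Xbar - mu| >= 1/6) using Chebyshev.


Var(Xbar) = Var(X)/n = 12/63
Chebyshev: P(|Xbar-mu| >= 1/6) <= Var(Xbar)/(1/6)^2 = (4/21)/(1/36) = 48/7
Bound exceeds 1, so trivial bound: 1

1


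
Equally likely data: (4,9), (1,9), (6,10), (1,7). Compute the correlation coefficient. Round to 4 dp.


Cov(X,Y) = 1.7500, Var(X) = 4.5000, Var(Y) = 1.1875
rho = Cov/(sqrt(VarX)*sqrt(VarY)) = 0.7570

0.7570


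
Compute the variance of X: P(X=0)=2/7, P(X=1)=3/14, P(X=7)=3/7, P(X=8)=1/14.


E[X] = 53/14, E[X^2] = 361/14
Var(X) = E[X^2] - (E[X])^2 = 361/14 - (53/14)^2 = 2245/196

2245/196


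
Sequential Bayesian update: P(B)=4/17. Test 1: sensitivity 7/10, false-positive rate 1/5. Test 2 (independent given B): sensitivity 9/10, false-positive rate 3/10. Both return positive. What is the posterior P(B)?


After test 1: P(+) = 7/10*4/17 + 1/5*13/17 = 27/85
P(B|+) = (14/85)/(27/85) = 14/27
After test 2 (use post1 as new prior): P(+) = 9/10*14/27 + 3/10*13/27 = 11/18
P(B|+,+) = (7/15)/(11/18) = 42/55

42/55


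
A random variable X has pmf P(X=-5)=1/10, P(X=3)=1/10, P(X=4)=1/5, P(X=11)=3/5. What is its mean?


E[X] = sum(x * P(x))
= -5*1/10 + 3*1/10 + 4*1/5 + 11*3/5
= 36/5

36/5


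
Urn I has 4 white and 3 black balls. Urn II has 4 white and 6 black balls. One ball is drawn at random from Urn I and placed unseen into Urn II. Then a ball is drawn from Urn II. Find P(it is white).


P(transfer white) = 4/7; P(transfer black) = 3/7
If white transferred: Urn II has 5 white of 11, so P(white|white moved) = 5/11
If black transferred: Urn II has 4 white of 11, so P(white|black moved) = 4/11
By total probability: P(white) = 4/7*5/11 + 3/7*4/11 = 32/77

32/77


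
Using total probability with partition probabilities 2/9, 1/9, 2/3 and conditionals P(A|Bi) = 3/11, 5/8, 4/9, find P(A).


P(A) = P(A|B1)P(B1) + P(A|B2)P(B2) + P(A|B3)P(B3)
= 3/11*2/9 + 5/8*1/9 + 4/9*2/3
= 2/33 + 5/72 + 8/27 = 1013/2376

1013/2376


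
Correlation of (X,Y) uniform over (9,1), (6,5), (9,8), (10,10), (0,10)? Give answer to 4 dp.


Cov(X,Y) = -4.0400, Var(X) = 13.3600, Var(Y) = 11.7600
rho = Cov/(sqrt(VarX)*sqrt(VarY)) = -0.3223

-0.3223


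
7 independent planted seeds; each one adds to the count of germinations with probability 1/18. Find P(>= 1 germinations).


P(at least one) = 1 - P(none)
P(none) = (1 - 1/18)^7 = (17/18)^7 = 410338673/612220032
P(at least one) = 1 - 410338673/612220032 = 201881359/612220032

201881359/612220032


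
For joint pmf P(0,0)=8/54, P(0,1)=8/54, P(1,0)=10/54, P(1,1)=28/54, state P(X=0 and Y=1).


Read from table: P(X=0, Y=1) = 8/54 = 4/27

4/27


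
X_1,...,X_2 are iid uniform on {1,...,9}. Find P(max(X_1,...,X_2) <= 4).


P(max <= 4) = P(all X_i <= 4) = (P(X_1 <= 4))^2
= (4/9)^2 = 16/81

16/81


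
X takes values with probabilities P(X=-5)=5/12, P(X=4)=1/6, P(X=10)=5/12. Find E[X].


E[X] = sum(x * P(x))
= -5*5/12 + 4*1/6 + 10*5/12
= 11/4

11/4


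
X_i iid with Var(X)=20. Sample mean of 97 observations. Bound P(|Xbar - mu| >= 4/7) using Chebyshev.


Var(Xbar) = Var(X)/n = 20/97
Chebyshev: P(|Xbar-mu| >= 4/7) <= Var(Xbar)/(4/7)^2 = (20/97)/(16/49) = 245/388

245/388


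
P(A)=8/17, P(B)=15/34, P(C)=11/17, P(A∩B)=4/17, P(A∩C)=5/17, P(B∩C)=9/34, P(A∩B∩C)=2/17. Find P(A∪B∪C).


P(A∪B∪C) = P(A)+P(B)+P(C) - P(AB)-P(AC)-P(BC) + P(ABC)
= 8/17+15/34+11/17 - 4/17-5/17-9/34 + 2/17
= 15/17

15/17


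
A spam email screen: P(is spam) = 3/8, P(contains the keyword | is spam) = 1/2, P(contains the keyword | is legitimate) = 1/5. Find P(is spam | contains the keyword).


P(A) = P(A|B)P(B) + P(A|B')P(B') = 1/2*3/8 + 1/5*5/8 = 5/16
P(B|A) = P(A|B)P(B)/P(A) = (3/16)/(5/16) = 3/5

3/5


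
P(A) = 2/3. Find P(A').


P(A') = 1 - P(A) = 1 - 2/3 = 1/3

1/3


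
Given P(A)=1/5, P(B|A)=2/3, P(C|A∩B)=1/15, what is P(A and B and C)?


P(A∩B∩C) = P(A) * P(B|A) * P(C|A∩B)
= 1/5 * 2/3 * 1/15
= 2/15 * 1/15 = 2/225

2/225


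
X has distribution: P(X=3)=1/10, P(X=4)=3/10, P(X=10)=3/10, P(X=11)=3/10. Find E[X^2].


E[X^2] = sum(g(x)*P(x))
= 9*1/10 + 16*3/10 + 100*3/10 + 121*3/10
= 72

72


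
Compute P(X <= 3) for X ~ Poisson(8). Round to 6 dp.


P(X<=3) = e^(-8)*8^0/0! + e^(-8)*8^1/1! + e^(-8)*8^2/2! + e^(-8)*8^3/3!
≈ 0.0003354626 + 0.0026837010 + 0.0107348041 + 0.0286261442
= 0.0423801119
≈ 0.042380

0.042380


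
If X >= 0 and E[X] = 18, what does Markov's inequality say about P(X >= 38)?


Markov: P(X >= a) <= E[X]/a
P(X >= 38) <= 18/38 = 9/19

9/19


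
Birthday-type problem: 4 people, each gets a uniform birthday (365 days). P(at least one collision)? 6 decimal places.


P(all different) = prod((365-i)/365 for i=0..3) = 0.983644
P(at least one match) = 1 - 0.983644 = 0.016356

0.016356


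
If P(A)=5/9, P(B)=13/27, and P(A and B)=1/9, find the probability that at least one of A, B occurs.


P(A∪B) = P(A) + P(B) - P(A∩B)
= 5/9 + 13/27 - 1/9 = 25/27

25/27


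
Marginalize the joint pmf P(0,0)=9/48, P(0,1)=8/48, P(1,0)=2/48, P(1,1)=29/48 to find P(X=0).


P(X=0) = P(0,0)+P(0,1) = 9/48 + 8/48 = 17/48

17/48


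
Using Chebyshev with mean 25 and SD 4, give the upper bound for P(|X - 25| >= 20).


k = 20/4 = 5
Chebyshev: P(|X-mu| >= k*sigma) <= 1/k^2 = 1/5^2 = 1/25

1/25


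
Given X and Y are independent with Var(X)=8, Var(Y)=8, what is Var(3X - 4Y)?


Independence => Cov(X,Y)=0
Var(3X - 4Y) = 3^2*Var(X) + (-4)^2*Var(Y)
= 9*8 + 16*8 = 200

200


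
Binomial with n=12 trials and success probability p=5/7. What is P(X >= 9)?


P(X>=9) = P(X=9) + P(X=10) + P(X=11) + P(X=12)
= 3437500000/13841287201 + 2578125000/13841287201 + 1171875000/13841287201 + 244140625/13841287201
= 7431640625/13841287201

7431640625/13841287201


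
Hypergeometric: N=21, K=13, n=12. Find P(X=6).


P(X=6) = C(13,6)*C(8,6) / C(21,12)
= 1716*28 / 293930
= 48048/293930 = 264/1615

264/1615


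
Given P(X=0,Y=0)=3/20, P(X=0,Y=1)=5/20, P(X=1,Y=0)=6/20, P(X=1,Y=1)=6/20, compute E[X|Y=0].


P(Y=0) = 9/20
E[X|Y=0] = (0*3 + 1*6)/9 = 6/9 = 2/3

2/3


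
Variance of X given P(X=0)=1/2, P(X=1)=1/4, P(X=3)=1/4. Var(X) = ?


E[X] = 1, E[X^2] = 5/2
Var(X) = E[X^2] - (E[X])^2 = 5/2 - (1)^2 = 3/2

3/2


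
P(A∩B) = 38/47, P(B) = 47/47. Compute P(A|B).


P(A|B) = P(A∩B)/P(B) = (38/47)/(47/47) = 38/47

38/47


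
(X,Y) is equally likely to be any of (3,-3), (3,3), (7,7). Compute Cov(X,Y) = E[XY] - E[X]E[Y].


E[X]=13/3, E[Y]=7/3, E[XY]=49/3
Cov(X,Y) = E[XY] - E[X]E[Y] = 49/3 - 13/3*7/3 = 56/9

56/9


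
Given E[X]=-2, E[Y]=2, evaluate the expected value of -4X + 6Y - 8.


E[-4X + 6Y - 8] = -4*E[X] + 6*E[Y] - 8
= (-4)*(-2) + (6)*(2) + (-8)
= 8 + 12 - 8 = 12

12


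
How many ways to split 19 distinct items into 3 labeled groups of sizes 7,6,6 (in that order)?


19! = 121645100408832000
Denominator: 7!=5040 * 6!=720 * 6!=720
Coefficient = 121645100408832000 / 2612736000 = 46558512

46558512


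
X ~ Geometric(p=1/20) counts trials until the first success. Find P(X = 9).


P(X=9) = (1-p)^8 * p = (19/20)^8 * 1/20
= 16983563041/25600000000 * 1/20 = 16983563041/512000000000

16983563041/512000000000


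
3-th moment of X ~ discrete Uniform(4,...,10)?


E[X^3] = (1/7) * sum(x^3 for x=4..10)
= 2989/7 = 427

427


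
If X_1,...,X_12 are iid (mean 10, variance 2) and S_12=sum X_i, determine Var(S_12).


By independence, Var(S_n) = n*Var(X_1) = 12*2 = 24

24


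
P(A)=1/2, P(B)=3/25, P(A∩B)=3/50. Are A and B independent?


P(A)*P(B) = 1/2*3/25 = 3/50
P(A∩B) = 3/50, which equals P(A)P(B), so independent

Yes, A and B are independent


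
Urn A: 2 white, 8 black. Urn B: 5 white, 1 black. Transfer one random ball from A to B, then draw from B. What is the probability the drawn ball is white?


P(transfer white) = 2/10 = 1/5; P(transfer black) = 4/5
If white transferred: Urn II has 6 white of 7, so P(white|white moved) = 6/7
If black transferred: Urn II has 5 white of 7, so P(white|black moved) = 5/7
By total probability: P(white) = 1/5*6/7 + 4/5*5/7 = 26/35

26/35


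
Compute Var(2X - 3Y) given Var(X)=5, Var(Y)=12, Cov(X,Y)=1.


Var(2X - 3Y) = 2^2*Var(X) + (-3)^2*Var(Y) + 2*2*(-3)*Cov(X,Y)
= 4*5 + 9*12 - 12*1
= 20 + 108 - 12 = 116

116


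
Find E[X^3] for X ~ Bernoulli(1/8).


For Bernoulli: X in {0,1}
E[X^3] = 0^3*(1-1/8) + 1^3*1/8 = 1/8

1/8


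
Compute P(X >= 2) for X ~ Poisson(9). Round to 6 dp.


P(X>=2) = 1 - P(X<=1) = 1 - (e^(-9)*9^0/0! + e^(-9)*9^1/1!)
≈ 1 - (0.0001234098 + 0.0011106882)
= 1 - 0.0012340980 = 0.9987659020
≈ 0.998766

0.998766


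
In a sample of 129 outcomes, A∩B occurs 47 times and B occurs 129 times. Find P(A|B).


P(A|B) = P(A∩B)/P(B) = (47/129)/(129/129) = 47/129

47/129


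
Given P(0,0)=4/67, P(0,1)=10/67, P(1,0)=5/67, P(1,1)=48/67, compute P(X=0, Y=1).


Read from table: P(X=0, Y=1) = 10/67

10/67


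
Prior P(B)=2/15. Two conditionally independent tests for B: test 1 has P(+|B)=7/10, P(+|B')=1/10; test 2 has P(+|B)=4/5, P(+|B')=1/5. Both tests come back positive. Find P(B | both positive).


After test 1: P(+) = 7/10*2/15 + 1/10*13/15 = 9/50
P(B|+) = (7/75)/(9/50) = 14/27
After test 2 (use post1 as new prior): P(+) = 4/5*14/27 + 1/5*13/27 = 23/45
P(B|+,+) = (56/135)/(23/45) = 56/69

56/69


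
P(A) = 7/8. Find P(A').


P(A') = 1 - P(A) = 1 - 7/8 = 1/8

1/8


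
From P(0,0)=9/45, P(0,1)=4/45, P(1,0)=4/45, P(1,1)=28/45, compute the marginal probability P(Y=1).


P(Y=1) = P(0,1)+P(1,1) = 4/45 + 28/45 = 32/45

32/45


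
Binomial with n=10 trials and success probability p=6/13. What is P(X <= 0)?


P(X<=0) = P(X=0)
= 282475249/137858491849
= 282475249/137858491849

282475249/137858491849


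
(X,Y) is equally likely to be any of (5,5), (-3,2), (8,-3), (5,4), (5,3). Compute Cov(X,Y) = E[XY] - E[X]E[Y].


E[X]=4, E[Y]=11/5, E[XY]=6
Cov(X,Y) = E[XY] - E[X]E[Y] = 6 - 4*11/5 = -14/5

-14/5


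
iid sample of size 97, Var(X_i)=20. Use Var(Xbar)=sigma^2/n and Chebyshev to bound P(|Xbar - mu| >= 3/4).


Var(Xbar) = Var(X)/n = 20/97
Chebyshev: P(|Xbar-mu| >= 3/4) <= Var(Xbar)/(3/4)^2 = (20/97)/(9/16) = 320/873

320/873


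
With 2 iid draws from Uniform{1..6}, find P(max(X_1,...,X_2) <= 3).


P(max <= 3) = P(all X_i <= 3) = (P(X_1 <= 3))^2
= (3/6)^2 = (1/2)^2 = 1/4

1/4


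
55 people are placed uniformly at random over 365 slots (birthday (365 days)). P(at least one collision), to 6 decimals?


P(all different) = prod((365-i)/365 for i=0..54) = 0.013738
P(at least one match) = 1 - 0.013738 = 0.986262

0.986262


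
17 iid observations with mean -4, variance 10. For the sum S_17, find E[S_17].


E[S_n] = n*E[X_1] = 17*-4 = -68

-68


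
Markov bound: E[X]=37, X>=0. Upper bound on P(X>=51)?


Markov: P(X >= a) <= E[X]/a
P(X >= 51) <= 37/51

37/51


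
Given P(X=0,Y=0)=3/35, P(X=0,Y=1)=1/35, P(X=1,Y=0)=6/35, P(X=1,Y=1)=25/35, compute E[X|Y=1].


P(Y=1) = 26/35
E[X|Y=1] = (0*1 + 1*25)/26 = 25/26

25/26


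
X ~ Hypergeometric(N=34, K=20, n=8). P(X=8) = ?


P(X=8) = C(20,8)*C(14,0) / C(34,8)
= 125970*1 / 18156204
= 125970/18156204 = 1235/178002

1235/178002


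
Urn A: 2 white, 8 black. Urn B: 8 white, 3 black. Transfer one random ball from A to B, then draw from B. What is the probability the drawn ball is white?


P(transfer white) = 2/10 = 1/5; P(transfer black) = 4/5
If white transferred: Urn II has 9 white of 12, so P(white|white moved) = 3/4
If black transferred: Urn II has 8 white of 12, so P(white|black moved) = 2/3
By total probability: P(white) = 1/5*3/4 + 4/5*2/3 = 41/60

41/60


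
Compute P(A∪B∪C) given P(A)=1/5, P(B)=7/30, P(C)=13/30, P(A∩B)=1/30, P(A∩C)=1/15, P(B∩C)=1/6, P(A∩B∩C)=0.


P(A∪B∪C) = P(A)+P(B)+P(C) - P(AB)-P(AC)-P(BC) + P(ABC)
= 1/5+7/30+13/30 - 1/30-1/15-1/6 + 0
= 3/5

3/5


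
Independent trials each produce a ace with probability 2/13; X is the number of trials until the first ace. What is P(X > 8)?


P(X > 8) = P(first 8 trials all fail) = (1-p)^8 = (11/13)^8 = 214358881/815730721

214358881/815730721


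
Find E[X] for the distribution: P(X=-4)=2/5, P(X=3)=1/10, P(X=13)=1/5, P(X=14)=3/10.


E[X] = sum(x * P(x))
= -4*2/5 + 3*1/10 + 13*1/5 + 14*3/10
= 11/2

11/2


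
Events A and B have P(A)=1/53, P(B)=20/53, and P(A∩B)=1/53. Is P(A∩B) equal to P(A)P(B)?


P(A)*P(B) = 1/53*20/53 = 20/2809
P(A∩B) = 1/53 != 20/2809, so not independent

No, A and B are not independent


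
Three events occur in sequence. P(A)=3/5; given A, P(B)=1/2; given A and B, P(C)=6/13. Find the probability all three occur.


P(A∩B∩C) = P(A) * P(B|A) * P(C|A∩B)
= 3/5 * 1/2 * 6/13
= 3/10 * 6/13 = 9/65

9/65


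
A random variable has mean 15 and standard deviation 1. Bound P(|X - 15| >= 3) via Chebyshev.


k = 3/1 = 3
Chebyshev: P(|X-mu| >= k*sigma) <= 1/k^2 = 1/3^2 = 1/9

1/9


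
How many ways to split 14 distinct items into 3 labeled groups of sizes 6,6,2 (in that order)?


14! = 87178291200
Denominator: 6!=720 * 6!=720 * 2!=2
Coefficient = 87178291200 / 1036800 = 84084

84084


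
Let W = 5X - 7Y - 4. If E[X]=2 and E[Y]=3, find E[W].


E[5X - 7Y - 4] = 5*E[X] - 7*E[Y] - 4
= (5)*(2) + (-7)*(3) + (-4)
= 10 - 21 - 4 = -15

-15


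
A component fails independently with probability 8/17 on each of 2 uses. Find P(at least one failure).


P(at least one) = 1 - P(none)
P(none) = (1 - 8/17)^2 = (9/17)^2 = 81/289
P(at least one) = 1 - 81/289 = 208/289

208/289


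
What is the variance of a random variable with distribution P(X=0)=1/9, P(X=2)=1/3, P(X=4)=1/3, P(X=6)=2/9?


E[X] = 10/3, E[X^2] = 44/3
Var(X) = E[X^2] - (E[X])^2 = 44/3 - (10/3)^2 = 32/9

32/9


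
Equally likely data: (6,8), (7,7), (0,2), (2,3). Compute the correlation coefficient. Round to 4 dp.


Cov(X,Y) = 7.0000, Var(X) = 8.1875, Var(Y) = 6.5000
rho = Cov/(sqrt(VarX)*sqrt(VarY)) = 0.9595

0.9595


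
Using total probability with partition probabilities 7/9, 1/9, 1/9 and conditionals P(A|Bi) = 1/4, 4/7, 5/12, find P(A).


P(A) = P(A|B1)P(B1) + P(A|B2)P(B2) + P(A|B3)P(B3)
= 1/4*7/9 + 4/7*1/9 + 5/12*1/9
= 7/36 + 4/63 + 5/108 = 115/378

115/378


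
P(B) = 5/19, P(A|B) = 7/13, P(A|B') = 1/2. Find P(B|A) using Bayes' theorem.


P(A) = P(A|B)P(B) + P(A|B')P(B') = 7/13*5/19 + 1/2*14/19 = 126/247
P(B|A) = P(A|B)P(B)/P(A) = (35/247)/(126/247) = 5/18

5/18


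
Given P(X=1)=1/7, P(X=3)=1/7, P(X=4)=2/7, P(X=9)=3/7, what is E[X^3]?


E[X^3] = sum(g(x)*P(x))
= 1*1/7 + 27*1/7 + 64*2/7 + 729*3/7
= 2343/7

2343/7


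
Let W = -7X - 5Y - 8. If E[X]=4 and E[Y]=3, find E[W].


E[-7X - 5Y - 8] = -7*E[X] - 5*E[Y] - 8
= (-7)*(4) + (-5)*(3) + (-8)
= -28 - 15 - 8 = -51

-51


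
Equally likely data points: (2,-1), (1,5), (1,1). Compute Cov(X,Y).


E[X]=4/3, E[Y]=5/3, E[XY]=4/3
Cov(X,Y) = E[XY] - E[X]E[Y] = 4/3 - 4/3*5/3 = -8/9

-8/9


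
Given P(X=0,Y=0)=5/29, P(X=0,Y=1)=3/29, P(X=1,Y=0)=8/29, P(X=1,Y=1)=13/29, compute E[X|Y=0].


P(Y=0) = 13/29
E[X|Y=0] = (0*5 + 1*8)/13 = 8/13

8/13


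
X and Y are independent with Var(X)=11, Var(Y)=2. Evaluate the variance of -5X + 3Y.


Independence => Cov(X,Y)=0
Var(-5X + 3Y) = (-5)^2*Var(X) + 3^2*Var(Y)
= 25*11 + 9*2 = 293

293


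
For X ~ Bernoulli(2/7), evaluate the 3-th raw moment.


For Bernoulli: X in {0,1}
E[X^3] = 0^3*(1-2/7) + 1^3*2/7 = 2/7

2/7


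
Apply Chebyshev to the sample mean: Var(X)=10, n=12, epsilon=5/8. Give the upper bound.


Var(Xbar) = Var(X)/n = 10/12
Chebyshev: P(|Xbar-mu| >= 5/8) <= Var(Xbar)/(5/8)^2 = (5/6)/(25/64) = 32/15
Bound exceeds 1, so trivial bound: 1

1


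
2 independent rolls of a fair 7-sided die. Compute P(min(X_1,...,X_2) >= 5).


P(min >= 5) = P(all X_i >= 5) = (P(X_1 >= 5))^2
= (3/7)^2 = 9/49

9/49


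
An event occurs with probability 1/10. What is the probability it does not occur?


P(A') = 1 - P(A) = 1 - 1/10 = 9/10

9/10


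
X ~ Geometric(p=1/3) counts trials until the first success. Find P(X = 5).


P(X=5) = (1-p)^4 * p = (2/3)^4 * 1/3
= 16/81 * 1/3 = 16/243

16/243


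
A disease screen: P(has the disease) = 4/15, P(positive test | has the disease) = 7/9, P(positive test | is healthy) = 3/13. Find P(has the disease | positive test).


P(A) = P(A|B)P(B) + P(A|B')P(B') = 7/9*4/15 + 3/13*11/15 = 661/1755
P(B|A) = P(A|B)P(B)/P(A) = (28/135)/(661/1755) = 364/661

364/661


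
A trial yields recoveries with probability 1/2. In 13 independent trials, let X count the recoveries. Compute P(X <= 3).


P(X<=3) = P(X=0) + P(X=1) + P(X=2) + P(X=3)
= 1/8192 + 13/8192 + 39/4096 + 143/4096
= 189/4096

189/4096


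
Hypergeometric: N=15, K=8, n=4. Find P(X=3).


P(X=3) = C(8,3)*C(7,1) / C(15,4)
= 56*7 / 1365
= 392/1365 = 56/195

56/195


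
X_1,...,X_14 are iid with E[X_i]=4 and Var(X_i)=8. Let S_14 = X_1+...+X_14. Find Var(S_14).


By independence, Var(S_n) = n*Var(X_1) = 14*8 = 112

112


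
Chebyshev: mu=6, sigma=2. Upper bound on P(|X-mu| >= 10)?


k = 10/2 = 5
Chebyshev: P(|X-mu| >= k*sigma) <= 1/k^2 = 1/5^2 = 1/25

1/25


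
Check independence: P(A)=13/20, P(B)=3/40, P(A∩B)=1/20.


P(A)*P(B) = 13/20*3/40 = 39/800
P(A∩B) = 1/20 != 39/800, so not independent

No, A and B are not independent


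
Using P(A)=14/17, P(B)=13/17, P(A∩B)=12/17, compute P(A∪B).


P(A∪B) = P(A) + P(B) - P(A∩B)
= 14/17 + 13/17 - 12/17 = 15/17

15/17


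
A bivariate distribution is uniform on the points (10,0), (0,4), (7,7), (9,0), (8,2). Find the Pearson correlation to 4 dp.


Cov(X,Y) = -4.6800, Var(X) = 12.5600, Var(Y) = 7.0400
rho = Cov/(sqrt(VarX)*sqrt(VarY)) = -0.4977

-0.4977


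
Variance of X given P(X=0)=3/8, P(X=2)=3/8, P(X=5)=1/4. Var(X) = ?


E[X] = 2, E[X^2] = 31/4
Var(X) = E[X^2] - (E[X])^2 = 31/4 - (2)^2 = 15/4

15/4


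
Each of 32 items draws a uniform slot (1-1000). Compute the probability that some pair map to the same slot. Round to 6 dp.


P(all different) = prod((1000-i)/1000 for i=0..31) = 0.605748
P(at least one match) = 1 - 0.605748 = 0.394252

0.394252


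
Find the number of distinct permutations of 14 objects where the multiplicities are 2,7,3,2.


14! = 87178291200
Denominator: 2!=2 * 7!=5040 * 3!=6 * 2!=2
Coefficient = 87178291200 / 120960 = 720720

720720


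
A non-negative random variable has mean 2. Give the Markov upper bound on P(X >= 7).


Markov: P(X >= a) <= E[X]/a
P(X >= 7) <= 2/7

2/7


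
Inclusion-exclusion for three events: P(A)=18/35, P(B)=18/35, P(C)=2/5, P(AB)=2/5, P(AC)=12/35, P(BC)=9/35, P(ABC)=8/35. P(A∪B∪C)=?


P(A∪B∪C) = P(A)+P(B)+P(C) - P(AB)-P(AC)-P(BC) + P(ABC)
= 18/35+18/35+2/5 - 2/5-12/35-9/35 + 8/35
= 23/35

23/35


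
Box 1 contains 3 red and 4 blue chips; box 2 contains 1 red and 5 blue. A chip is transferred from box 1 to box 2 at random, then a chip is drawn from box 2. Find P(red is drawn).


P(transfer red) = 3/7; P(transfer blue) = 4/7
If red transferred: Urn II has 2 red of 7, so P(red|red moved) = 2/7
If blue transferred: Urn II has 1 red of 7, so P(red|blue moved) = 1/7
By total probability: P(red) = 3/7*2/7 + 4/7*1/7 = 10/49

10/49


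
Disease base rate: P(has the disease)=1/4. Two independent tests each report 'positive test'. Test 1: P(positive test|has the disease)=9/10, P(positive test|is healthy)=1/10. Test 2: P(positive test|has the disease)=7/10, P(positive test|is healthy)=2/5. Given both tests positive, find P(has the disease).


After test 1: P(+) = 9/10*1/4 + 1/10*3/4 = 3/10
P(B|+) = (9/40)/(3/10) = 3/4
After test 2 (use post1 as new prior): P(+) = 7/10*3/4 + 2/5*1/4 = 5/8
P(B|+,+) = (21/40)/(5/8) = 21/25

21/25


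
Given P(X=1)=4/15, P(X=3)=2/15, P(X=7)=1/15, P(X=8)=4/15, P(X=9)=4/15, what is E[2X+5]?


E[2X+5] = sum(g(x)*P(x))
= 7*4/15 + 11*2/15 + 19*1/15 + 21*4/15 + 23*4/15
= 49/3

49/3


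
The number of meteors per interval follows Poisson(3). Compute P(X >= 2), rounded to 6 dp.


P(X>=2) = 1 - P(X<=1) = 1 - (e^(-3)*3^0/0! + e^(-3)*3^1/1!)
≈ 1 - (0.0497870684 + 0.1493612051)
= 1 - 0.1991482735 = 0.8008517265
≈ 0.800852

0.800852


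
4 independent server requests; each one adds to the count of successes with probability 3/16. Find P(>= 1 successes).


P(at least one) = 1 - P(none)
P(none) = (1 - 3/16)^4 = (13/16)^4 = 28561/65536
P(at least one) = 1 - 28561/65536 = 36975/65536

36975/65536


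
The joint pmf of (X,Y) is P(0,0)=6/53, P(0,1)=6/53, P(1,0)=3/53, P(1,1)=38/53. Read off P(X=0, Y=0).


Read from table: P(X=0, Y=0) = 6/53

6/53


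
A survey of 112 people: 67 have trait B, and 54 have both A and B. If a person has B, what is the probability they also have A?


P(A|B) = P(A∩B)/P(B) = (54/112)/(67/112) = 54/67

54/67


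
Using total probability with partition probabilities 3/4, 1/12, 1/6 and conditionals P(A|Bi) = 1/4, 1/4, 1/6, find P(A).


P(A) = P(A|B1)P(B1) + P(A|B2)P(B2) + P(A|B3)P(B3)
= 1/4*3/4 + 1/4*1/12 + 1/6*1/6
= 3/16 + 1/48 + 1/36 = 17/72

17/72


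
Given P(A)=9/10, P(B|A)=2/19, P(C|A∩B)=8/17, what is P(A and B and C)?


P(A∩B∩C) = P(A) * P(B|A) * P(C|A∩B)
= 9/10 * 2/19 * 8/17
= 9/95 * 8/17 = 72/1615

72/1615


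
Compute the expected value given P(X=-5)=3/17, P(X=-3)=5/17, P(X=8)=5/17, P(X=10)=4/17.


E[X] = sum(x * P(x))
= -5*3/17 - 3*5/17 + 8*5/17 + 10*4/17
= 50/17

50/17


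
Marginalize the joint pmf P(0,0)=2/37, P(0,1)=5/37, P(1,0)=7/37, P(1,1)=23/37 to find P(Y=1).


P(Y=1) = P(0,1)+P(1,1) = 5/37 + 23/37 = 28/37

28/37


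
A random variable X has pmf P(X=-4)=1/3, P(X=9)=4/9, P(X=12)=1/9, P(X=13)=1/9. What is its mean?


E[X] = sum(x * P(x))
= -4*1/3 + 9*4/9 + 12*1/9 + 13*1/9
= 49/9

49/9


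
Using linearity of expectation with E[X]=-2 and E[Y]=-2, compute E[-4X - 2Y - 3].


E[-4X - 2Y - 3] = -4*E[X] - 2*E[Y] - 3
= (-4)*(-2) + (-2)*(-2) + (-3)
= 8 + 4 - 3 = 9

9


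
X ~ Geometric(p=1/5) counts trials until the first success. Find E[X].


For geometric (trials until first success), E[X] = 1/p = 1/(1/5) = 5

5


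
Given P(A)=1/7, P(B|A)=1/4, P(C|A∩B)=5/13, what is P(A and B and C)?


P(A∩B∩C) = P(A) * P(B|A) * P(C|A∩B)
= 1/7 * 1/4 * 5/13
= 1/28 * 5/13 = 5/364

5/364


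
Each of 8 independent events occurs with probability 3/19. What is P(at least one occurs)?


P(at least one) = 1 - P(none)
P(none) = (1 - 3/19)^8 = (16/19)^8 = 4294967296/16983563041
P(at least one) = 1 - 4294967296/16983563041 = 12688595745/16983563041

12688595745/16983563041


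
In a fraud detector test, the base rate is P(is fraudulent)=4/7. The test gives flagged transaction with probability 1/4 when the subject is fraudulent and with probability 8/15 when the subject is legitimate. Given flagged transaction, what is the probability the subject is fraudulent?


P(A) = P(A|B)P(B) + P(A|B')P(B') = 1/4*4/7 + 8/15*3/7 = 13/35
P(B|A) = P(A|B)P(B)/P(A) = (1/7)/(13/35) = 5/13

5/13


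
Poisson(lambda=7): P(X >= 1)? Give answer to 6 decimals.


P(X>=1) = 1 - P(X<=0) = 1 - (e^(-7)*7^0/0!)
≈ 1 - 0.0009118820 = 0.9990881180
≈ 0.999088

0.999088


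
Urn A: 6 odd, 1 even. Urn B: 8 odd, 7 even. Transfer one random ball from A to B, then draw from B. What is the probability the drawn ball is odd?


P(transfer odd) = 6/7; P(transfer even) = 1/7
If odd transferred: Urn II has 9 odd of 16, so P(odd|odd moved) = 9/16
If even transferred: Urn II has 8 odd of 16, so P(odd|even moved) = 1/2
By total probability: P(odd) = 6/7*9/16 + 1/7*1/2 = 31/56

31/56


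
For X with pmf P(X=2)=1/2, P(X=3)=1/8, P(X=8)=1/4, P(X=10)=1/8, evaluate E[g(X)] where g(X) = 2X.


E[2X] = sum(g(x)*P(x))
= 4*1/2 + 6*1/8 + 16*1/4 + 20*1/8
= 37/4

37/4


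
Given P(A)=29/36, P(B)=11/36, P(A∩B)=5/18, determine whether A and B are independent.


P(A)*P(B) = 29/36*11/36 = 319/1296
P(A∩B) = 5/18 != 319/1296, so not independent

No, A and B are not independent


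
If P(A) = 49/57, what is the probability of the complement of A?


P(A') = 1 - P(A) = 1 - 49/57 = 8/57

8/57


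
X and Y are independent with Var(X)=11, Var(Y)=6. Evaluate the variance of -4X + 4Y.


Independence => Cov(X,Y)=0
Var(-4X + 4Y) = (-4)^2*Var(X) + 4^2*Var(Y)
= 16*11 + 16*6 = 272

272


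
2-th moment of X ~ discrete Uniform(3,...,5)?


E[X^2] = (1/3) * sum(x^2 for x=3..5)
= 50/3

50/3


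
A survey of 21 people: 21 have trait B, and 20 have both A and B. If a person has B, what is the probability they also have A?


P(A|B) = P(A∩B)/P(B) = (20/21)/(21/21) = 20/21

20/21


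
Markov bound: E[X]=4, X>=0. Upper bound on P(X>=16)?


Markov: P(X >= a) <= E[X]/a
P(X >= 16) <= 4/16 = 1/4

1/4


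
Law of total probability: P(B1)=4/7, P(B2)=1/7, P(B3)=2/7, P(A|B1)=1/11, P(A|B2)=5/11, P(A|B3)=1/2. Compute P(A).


P(A) = P(A|B1)P(B1) + P(A|B2)P(B2) + P(A|B3)P(B3)
= 1/11*4/7 + 5/11*1/7 + 1/2*2/7
= 4/77 + 5/77 + 1/7 = 20/77

20/77


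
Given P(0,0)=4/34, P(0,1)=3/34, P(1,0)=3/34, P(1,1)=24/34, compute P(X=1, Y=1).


Read from table: P(X=1, Y=1) = 24/34 = 12/17

12/17


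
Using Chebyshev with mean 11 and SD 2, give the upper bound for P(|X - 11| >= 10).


k = 10/2 = 5
Chebyshev: P(|X-mu| >= k*sigma) <= 1/k^2 = 1/5^2 = 1/25

1/25


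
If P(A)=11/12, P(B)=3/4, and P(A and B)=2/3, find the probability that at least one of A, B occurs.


P(A∪B) = P(A) + P(B) - P(A∩B)
= 11/12 + 3/4 - 2/3 = 1

1


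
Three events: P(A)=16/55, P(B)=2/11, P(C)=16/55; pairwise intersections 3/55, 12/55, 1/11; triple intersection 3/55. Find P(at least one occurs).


P(A∪B∪C) = P(A)+P(B)+P(C) - P(AB)-P(AC)-P(BC) + P(ABC)
= 16/55+2/11+16/55 - 3/55-12/55-1/11 + 3/55
= 5/11

5/11


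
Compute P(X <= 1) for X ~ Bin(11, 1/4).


P(X<=1) = P(X=0) + P(X=1)
= 177147/4194304 + 649539/4194304
= 413343/2097152

413343/2097152


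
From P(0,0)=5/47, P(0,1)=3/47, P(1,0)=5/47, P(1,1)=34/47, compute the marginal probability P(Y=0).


P(Y=0) = P(0,0)+P(1,0) = 5/47 + 5/47 = 10/47

10/47


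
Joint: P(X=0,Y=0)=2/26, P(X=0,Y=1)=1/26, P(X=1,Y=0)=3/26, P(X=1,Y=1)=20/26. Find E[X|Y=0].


P(Y=0) = 5/26
E[X|Y=0] = (0*2 + 1*3)/5 = 3/5

3/5


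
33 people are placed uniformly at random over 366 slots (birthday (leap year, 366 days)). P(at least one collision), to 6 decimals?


P(all different) = prod((366-i)/366 for i=0..32) = 0.225976
P(at least one match) = 1 - 0.225976 = 0.774024

0.774024


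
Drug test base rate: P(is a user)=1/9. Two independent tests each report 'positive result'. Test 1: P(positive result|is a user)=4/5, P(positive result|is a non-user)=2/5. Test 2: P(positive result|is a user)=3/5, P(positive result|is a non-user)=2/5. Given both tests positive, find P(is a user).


After test 1: P(+) = 4/5*1/9 + 2/5*8/9 = 4/9
P(B|+) = (4/45)/(4/9) = 1/5
After test 2 (use post1 as new prior): P(+) = 3/5*1/5 + 2/5*4/5 = 11/25
P(B|+,+) = (3/25)/(11/25) = 3/11

3/11


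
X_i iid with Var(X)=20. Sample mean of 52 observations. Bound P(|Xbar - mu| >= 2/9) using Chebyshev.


Var(Xbar) = Var(X)/n = 20/52
Chebyshev: P(|Xbar-mu| >= 2/9) <= Var(Xbar)/(2/9)^2 = (5/13)/(4/81) = 405/52
Bound exceeds 1, so trivial bound: 1

1


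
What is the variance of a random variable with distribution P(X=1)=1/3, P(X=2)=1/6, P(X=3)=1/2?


E[X] = 13/6, E[X^2] = 11/2
Var(X) = E[X^2] - (E[X])^2 = 11/2 - (13/6)^2 = 29/36

29/36


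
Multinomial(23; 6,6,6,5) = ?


23! = 25852016738884976640000
Denominator: 6!=720 * 6!=720 * 6!=720 * 5!=120
Coefficient = 25852016738884976640000 / 44789760000 = 577185873264

577185873264


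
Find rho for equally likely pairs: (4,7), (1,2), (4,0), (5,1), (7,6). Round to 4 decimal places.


Cov(X,Y) = 1.9600, Var(X) = 3.7600, Var(Y) = 7.7600
rho = Cov/(sqrt(VarX)*sqrt(VarY)) = 0.3629

0.3629


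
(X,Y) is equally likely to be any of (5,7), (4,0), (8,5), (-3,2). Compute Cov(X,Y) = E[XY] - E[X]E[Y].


E[X]=7/2, E[Y]=7/2, E[XY]=69/4
Cov(X,Y) = E[XY] - E[X]E[Y] = 69/4 - 7/2*7/2 = 5

5


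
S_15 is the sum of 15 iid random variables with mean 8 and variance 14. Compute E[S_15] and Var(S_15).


E[S_n] = n*mu = 15*8 = 120
Var(S_n) = n*sigma^2 = 15*14 = 210

E[S_15]=120, Var(S_15)=210


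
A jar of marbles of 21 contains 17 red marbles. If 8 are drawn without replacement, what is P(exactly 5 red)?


P(X=5) = C(17,5)*C(4,3) / C(21,8)
= 6188*4 / 203490
= 24752/203490 = 104/855

104/855


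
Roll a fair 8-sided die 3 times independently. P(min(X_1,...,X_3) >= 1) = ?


P(min >= 1) = P(all X_i >= 1) = (P(X_1 >= 1))^3
= (8/8)^3 = 1^3 = 1

1
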